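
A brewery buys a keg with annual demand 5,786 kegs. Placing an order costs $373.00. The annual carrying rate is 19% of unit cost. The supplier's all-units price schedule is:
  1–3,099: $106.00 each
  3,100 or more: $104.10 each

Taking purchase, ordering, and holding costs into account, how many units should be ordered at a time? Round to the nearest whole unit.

Holding cost per unit per year at price C is H = 0.19·C.
Evaluate total cost at each tier's feasible EOQ or, if the EOQ is below the tier, at the tier's minimum quantity.
EOQ at $106.00 = 462.9 (feasible in tier 1): TC = 5,786×$106.00 + (5,786/462.9)×373 + (462.9/2)×0.19×$106.00 = $622,639.70.
EOQ at $104.10 = 467.2 < 3100, so use break Q=3100: TC = 5,786×$104.10 + (5,786/3100.0)×373 + (3100.0/2)×0.19×$104.10 = $633,676.24.
Lowest total cost is $622,639.70 at Q = 462.9.

Q* ≈ 463 kegs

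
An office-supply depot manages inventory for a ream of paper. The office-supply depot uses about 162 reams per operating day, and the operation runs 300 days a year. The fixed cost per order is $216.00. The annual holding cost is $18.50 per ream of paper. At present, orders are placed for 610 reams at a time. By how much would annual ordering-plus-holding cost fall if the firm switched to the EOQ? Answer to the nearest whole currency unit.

Extra cost ≈ $3,144 per year

Annual demand D = 162 × 300 = 48,600.
EOQ = √(2DS/H) = √(2 × 48,600 × 216 / 18.5) ≈ 1065.31.
Cost at Q* = (D/Q*)S + (Q*/2)H = √(2DSH) ≈ $19,708.15.
Cost at Q = 610: (48,600/610)×216 + (610/2)×18.5 = $17,209.18 + $5,642.50 = $22,851.68.
Excess = $22,851.68 − $19,708.15 = $3,143.53.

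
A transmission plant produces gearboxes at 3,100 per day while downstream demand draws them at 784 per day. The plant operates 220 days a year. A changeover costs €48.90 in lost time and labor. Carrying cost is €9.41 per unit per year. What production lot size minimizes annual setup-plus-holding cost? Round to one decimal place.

Q* ≈ 1,549.0 gearboxes

Annual demand D = 784 × 220 = 172,480.
Production build-up factor (1 − d/p) = 1 − 784/3,100 = 0.7471.
Q* = √(2DS / (H(1 − d/p))) = √(2 × 172,480 × 48.9 / (9.41 × 0.7471)).
= √(16,868,544 / 7.0302) ≈ 1549.015.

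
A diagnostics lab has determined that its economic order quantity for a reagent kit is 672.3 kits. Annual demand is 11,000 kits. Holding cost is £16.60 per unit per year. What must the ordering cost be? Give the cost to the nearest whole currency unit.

S ≈ £341

Squaring Q* = √(2DS/H) gives Q*² = 2DS/H.
From Q* = √(2DS/H): S = Q*²H / (2D) = 672.3² × 16.6 / (2 × 11,000) = 341.0450.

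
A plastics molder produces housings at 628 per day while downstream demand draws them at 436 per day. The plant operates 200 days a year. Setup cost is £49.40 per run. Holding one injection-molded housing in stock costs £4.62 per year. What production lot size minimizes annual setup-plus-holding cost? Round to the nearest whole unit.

Q* ≈ 2,470 housings

Annual demand D = 436 × 200 = 87,200.
Production build-up factor (1 − d/p) = 1 − 436/628 = 0.3057.
Q* = √(2DS / (H(1 − d/p))) = √(2 × 87,200 × 49.4 / (4.62 × 0.3057)).
= √(8,615,360 / 1.4125) ≈ 2469.704.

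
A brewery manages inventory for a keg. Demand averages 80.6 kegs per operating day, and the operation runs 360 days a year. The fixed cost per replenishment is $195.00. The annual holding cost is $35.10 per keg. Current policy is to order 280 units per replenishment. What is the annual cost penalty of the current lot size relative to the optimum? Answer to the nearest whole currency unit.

Extra cost ≈ $5,192 per year

Annual demand D = 80.6 × 360 = 29,016.
EOQ = √(2DS/H) = √(2 × 29,016 × 195 / 35.1) ≈ 567.80.
Cost at Q* = (D/Q*)S + (Q*/2)H = √(2DSH) ≈ $19,929.88.
Cost at Q = 280: (29,016/280)×195 + (280/2)×35.1 = $20,207.57 + $4,914.00 = $25,121.57.
Excess = $25,121.57 − $19,929.88 = $5,191.69.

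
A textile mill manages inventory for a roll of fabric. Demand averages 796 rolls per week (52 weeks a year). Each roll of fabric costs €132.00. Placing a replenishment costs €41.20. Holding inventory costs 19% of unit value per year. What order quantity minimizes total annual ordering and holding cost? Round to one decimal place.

Q* ≈ 368.8 rolls

Annual demand D = 796 × 52 = 41,392.
Holding cost H = 0.19 × €132.00 = €25.0800 per unit per year.
EOQ = √(2DS / H) = √(2 × 41,392 × 41.2 / 25.08).
= √(3,410,700.8 / 25.08) = √135,992.8549 ≈ 368.772.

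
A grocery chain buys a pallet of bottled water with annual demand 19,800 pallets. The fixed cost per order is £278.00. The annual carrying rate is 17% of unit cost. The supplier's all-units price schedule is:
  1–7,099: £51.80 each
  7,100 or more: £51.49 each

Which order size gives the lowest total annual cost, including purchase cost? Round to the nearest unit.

Holding cost per unit per year at price C is H = 0.17·C.
Evaluate total cost at each tier's feasible EOQ or, if the EOQ is below the tier, at the tier's minimum quantity.
EOQ at £51.80 = 1118.1 (feasible in tier 1): TC = 19,800×£51.80 + (19,800/1118.1)×278 + (1118.1/2)×0.17×£51.80 = £1,035,485.99.
EOQ at £51.49 = 1121.5 < 7100, so use break Q=7100: TC = 19,800×£51.49 + (19,800/7100.0)×278 + (7100.0/2)×0.17×£51.49 = £1,051,351.48.
Lowest total cost is £1,035,485.99 at Q = 1118.1.

Q* ≈ 1,118 pallets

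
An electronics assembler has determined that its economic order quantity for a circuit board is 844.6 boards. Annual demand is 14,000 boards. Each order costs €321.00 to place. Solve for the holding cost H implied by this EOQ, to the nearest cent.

H ≈ €12.60

Squaring Q* = √(2DS/H) gives Q*² = 2DS/H.
From Q* = √(2DS/H): H = 2DS / Q*² = 2 × 14,000 × 321 / 844.6² = 12.5997.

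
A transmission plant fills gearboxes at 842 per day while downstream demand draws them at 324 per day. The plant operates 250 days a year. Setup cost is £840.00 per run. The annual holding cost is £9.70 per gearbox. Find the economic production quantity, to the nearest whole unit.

Q* ≈ 4,775 gearboxes

Annual demand D = 324 × 250 = 81,000.
Production build-up factor (1 − d/p) = 1 − 324/842 = 0.6152.
Q* = √(2DS / (H(1 − d/p))) = √(2 × 81,000 × 840 / (9.7 × 0.6152)).
= √(136,080,000 / 5.9675) ≈ 4775.320.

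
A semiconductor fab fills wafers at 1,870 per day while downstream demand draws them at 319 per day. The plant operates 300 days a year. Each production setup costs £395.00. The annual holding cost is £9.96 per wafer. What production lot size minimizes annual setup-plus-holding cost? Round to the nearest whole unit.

Q* ≈ 3,025 wafers

Annual demand D = 319 × 300 = 95,700.
Production build-up factor (1 − d/p) = 1 − 319/1,870 = 0.8294.
Q* = √(2DS / (H(1 − d/p))) = √(2 × 95,700 × 395 / (9.96 × 0.8294)).
= √(75,603,000 / 8.2609) ≈ 3025.205.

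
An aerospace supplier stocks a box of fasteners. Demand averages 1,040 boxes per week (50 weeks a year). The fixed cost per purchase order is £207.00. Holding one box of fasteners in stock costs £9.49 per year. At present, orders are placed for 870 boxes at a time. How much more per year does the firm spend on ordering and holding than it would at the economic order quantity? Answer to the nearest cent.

Annual demand D = 1,040 × 50 = 52,000.
EOQ = √(2DS/H) = √(2 × 52,000 × 207 / 9.49) ≈ 1506.15.
Cost at Q* = (D/Q*)S + (Q*/2)H = √(2DSH) ≈ £14,293.38.
Cost at Q = 870: (52,000/870)×207 + (870/2)×9.49 = £12,372.41 + £4,128.15 = £16,500.56.
Excess = £16,500.56 − £14,293.38 = £2,207.18.

Extra cost ≈ £2,207.18 per year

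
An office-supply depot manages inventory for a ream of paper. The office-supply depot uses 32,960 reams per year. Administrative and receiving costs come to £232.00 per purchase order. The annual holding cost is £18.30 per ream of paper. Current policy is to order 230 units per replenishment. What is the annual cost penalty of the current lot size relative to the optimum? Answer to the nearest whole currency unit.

Extra cost ≈ £18,622 per year

EOQ = √(2DS/H) = √(2 × 32,960 × 232 / 18.3) ≈ 914.17.
Cost at Q* = (D/Q*)S + (Q*/2)H = √(2DSH) ≈ £16,729.31.
Cost at Q = 230: (32,960/230)×232 + (230/2)×18.3 = £33,246.61 + £2,104.50 = £35,351.11.
Excess = £35,351.11 − £16,729.31 = £18,621.79.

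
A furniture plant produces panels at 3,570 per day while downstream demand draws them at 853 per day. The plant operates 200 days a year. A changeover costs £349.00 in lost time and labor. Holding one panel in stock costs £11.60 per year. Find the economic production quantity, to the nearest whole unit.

Annual demand D = 853 × 200 = 170,600.
Production build-up factor (1 − d/p) = 1 − 853/3,570 = 0.7611.
Q* = √(2DS / (H(1 − d/p))) = √(2 × 170,600 × 349 / (11.6 × 0.7611)).
= √(119,078,800 / 8.8283) ≈ 3672.633.

Q* ≈ 3,673 panels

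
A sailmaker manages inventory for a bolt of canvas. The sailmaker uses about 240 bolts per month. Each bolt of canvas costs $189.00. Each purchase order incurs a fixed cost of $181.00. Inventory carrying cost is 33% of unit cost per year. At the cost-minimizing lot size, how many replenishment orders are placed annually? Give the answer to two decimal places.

N ≈ 22.28 orders per year

Annual demand D = 240 × 12 = 2,880.
Holding cost H = 0.33 × $189.00 = $62.3700 per unit per year.
EOQ = √(2DS/H) = √(2 × 2,880 × 181 / 62.37) ≈ 129.29.
Orders per year = D / Q* = 2,880 / 129.29 ≈ 22.276.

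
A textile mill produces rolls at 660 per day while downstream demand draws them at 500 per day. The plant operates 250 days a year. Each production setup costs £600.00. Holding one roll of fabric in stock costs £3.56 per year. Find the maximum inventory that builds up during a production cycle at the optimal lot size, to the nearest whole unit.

I_max ≈ 3,196 rolls

Annual demand D = 500 × 250 = 125,000.
Production build-up factor (1 − d/p) = 1 − 500/660 = 0.2424.
Q* = √(2DS / (H(1 − d/p))) = √(2 × 125,000 × 600 / (3.56 × 0.2424)).
= √(150,000,000 / 0.863) ≈ 13183.557.
Maximum inventory = Q*(1 − d/p) = 13183.557 × 0.2424 ≈ 3196.014.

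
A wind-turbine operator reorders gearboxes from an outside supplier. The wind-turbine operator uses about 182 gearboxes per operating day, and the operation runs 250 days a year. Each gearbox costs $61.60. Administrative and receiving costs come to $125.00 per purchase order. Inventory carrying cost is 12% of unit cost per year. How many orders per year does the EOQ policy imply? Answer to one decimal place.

Annual demand D = 182 × 250 = 45,500.
Holding cost H = 0.12 × $61.60 = $7.3920 per unit per year.
The optimal lot size = √(2DS/H) = √(2 × 45,500 × 125 / 7.392) ≈ 1240.49.
Orders per year = D / Q* = 45,500 / 1240.49 ≈ 36.679.

N ≈ 36.7 orders per year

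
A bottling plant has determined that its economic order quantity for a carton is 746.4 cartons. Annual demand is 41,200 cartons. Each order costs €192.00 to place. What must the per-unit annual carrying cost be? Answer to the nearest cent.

Invert the EOQ relation Q*² = 2DS/H.
From Q* = √(2DS/H): H = 2DS / Q*² = 2 × 41,200 × 192 / 746.4² = 28.3978.

H ≈ €28.40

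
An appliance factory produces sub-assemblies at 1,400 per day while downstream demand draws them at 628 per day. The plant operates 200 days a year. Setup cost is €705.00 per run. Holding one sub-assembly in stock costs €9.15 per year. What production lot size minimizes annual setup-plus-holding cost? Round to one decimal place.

Annual demand D = 628 × 200 = 125,600.
Production build-up factor (1 − d/p) = 1 − 628/1,400 = 0.5514.
Q* = √(2DS / (H(1 − d/p))) = √(2 × 125,600 × 705 / (9.15 × 0.5514)).
= √(177,096,000 / 5.0456) ≈ 5924.466.

Q* ≈ 5,924.5 sub-assemblies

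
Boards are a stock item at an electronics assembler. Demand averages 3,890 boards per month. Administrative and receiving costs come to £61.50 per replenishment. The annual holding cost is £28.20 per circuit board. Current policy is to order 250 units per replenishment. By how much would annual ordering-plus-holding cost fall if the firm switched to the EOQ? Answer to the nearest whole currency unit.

Extra cost ≈ £2,284 per year

Annual demand D = 3,890 × 12 = 46,680.
EOQ = √(2DS/H) = √(2 × 46,680 × 61.5 / 28.2) ≈ 451.23.
Cost at Q* = (D/Q*)S + (Q*/2)H = √(2DSH) ≈ £12,724.55.
Cost at Q = 250: (46,680/250)×61.5 + (250/2)×28.2 = £11,483.28 + £3,525.00 = £15,008.28.
Excess = £15,008.28 − £12,724.55 = £2,283.73.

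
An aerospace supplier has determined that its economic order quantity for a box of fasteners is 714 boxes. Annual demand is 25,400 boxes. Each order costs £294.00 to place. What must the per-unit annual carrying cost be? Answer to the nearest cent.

H ≈ £29.30

Invert the EOQ relation Q*² = 2DS/H.
From Q* = √(2DS/H): H = 2DS / Q*² = 2 × 25,400 × 294 / 714² = 29.2964.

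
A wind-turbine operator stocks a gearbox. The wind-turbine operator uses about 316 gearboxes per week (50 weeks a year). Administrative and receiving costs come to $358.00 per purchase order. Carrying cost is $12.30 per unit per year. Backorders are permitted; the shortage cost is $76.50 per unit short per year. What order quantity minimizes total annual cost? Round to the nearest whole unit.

Annual demand D = 316 × 50 = 15,800.
With planned backorders, Q* = √(2DS/H) · √((H+B)/B).
√(2DS/H) = √(2 × 15,800 × 358 / 12.3) = 959.031.
√((H+B)/B) = √((12.3+76.5)/76.5) = 1.0774.
Q* ≈ 1033.257.

Q* ≈ 1,033 gearboxes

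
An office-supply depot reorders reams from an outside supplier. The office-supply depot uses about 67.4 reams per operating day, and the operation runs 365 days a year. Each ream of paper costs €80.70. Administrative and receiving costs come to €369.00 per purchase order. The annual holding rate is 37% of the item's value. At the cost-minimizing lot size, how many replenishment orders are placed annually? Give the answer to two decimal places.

Annual demand D = 67.4 × 365 = 24,601.
Holding cost H = 0.37 × €80.70 = €29.8590 per unit per year.
Q* = √(2DS/H) = √(2 × 24,601 × 369 / 29.859) ≈ 779.77.
Orders per year = D / Q* = 24,601 / 779.77 ≈ 31.549.

N ≈ 31.55 orders per year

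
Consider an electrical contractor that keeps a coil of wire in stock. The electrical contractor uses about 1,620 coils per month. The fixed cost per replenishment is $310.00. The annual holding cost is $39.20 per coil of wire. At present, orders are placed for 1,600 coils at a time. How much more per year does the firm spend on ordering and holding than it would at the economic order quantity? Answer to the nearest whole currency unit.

Extra cost ≈ $13,390 per year

Annual demand D = 1,620 × 12 = 19,440.
EOQ = √(2DS/H) = √(2 × 19,440 × 310 / 39.2) ≈ 554.50.
Cost at Q* = (D/Q*)S + (Q*/2)H = √(2DSH) ≈ $21,736.37.
Cost at Q = 1,600: (19,440/1,600)×310 + (1,600/2)×39.2 = $3,766.50 + $31,360.00 = $35,126.50.
Excess = $35,126.50 − $21,736.37 = $13,390.13.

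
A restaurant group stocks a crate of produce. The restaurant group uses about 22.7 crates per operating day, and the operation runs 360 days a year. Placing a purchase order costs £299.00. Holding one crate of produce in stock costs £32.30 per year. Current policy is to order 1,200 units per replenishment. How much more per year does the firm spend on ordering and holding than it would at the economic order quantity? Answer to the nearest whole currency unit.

Extra cost ≈ £8,853 per year

Annual demand D = 22.7 × 360 = 8,172.
EOQ = √(2DS/H) = √(2 × 8,172 × 299 / 32.3) ≈ 388.97.
Cost at Q* = (D/Q*)S + (Q*/2)H = √(2DSH) ≈ £12,563.66.
Cost at Q = 1,200: (8,172/1,200)×299 + (1,200/2)×32.3 = £2,036.19 + £19,380.00 = £21,416.19.
Excess = £21,416.19 − £12,563.66 = £8,852.53.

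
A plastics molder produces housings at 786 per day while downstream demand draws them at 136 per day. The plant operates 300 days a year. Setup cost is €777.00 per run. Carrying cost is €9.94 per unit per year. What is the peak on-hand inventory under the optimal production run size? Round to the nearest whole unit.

Annual demand D = 136 × 300 = 40,800.
Production build-up factor (1 − d/p) = 1 − 136/786 = 0.8270.
Q* = √(2DS / (H(1 − d/p))) = √(2 × 40,800 × 777 / (9.94 × 0.8270)).
= √(63,403,200 / 8.2201) ≈ 2777.263.
Maximum inventory = Q*(1 − d/p) = 2777.263 × 0.8270 ≈ 2296.719.

I_max ≈ 2,297 housings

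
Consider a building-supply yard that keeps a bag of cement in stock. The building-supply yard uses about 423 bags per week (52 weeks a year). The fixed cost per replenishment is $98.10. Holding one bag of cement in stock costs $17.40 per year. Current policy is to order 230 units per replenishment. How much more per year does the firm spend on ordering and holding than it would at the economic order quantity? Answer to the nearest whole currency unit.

Extra cost ≈ $2,717 per year

Annual demand D = 423 × 52 = 21,996.
EOQ = √(2DS/H) = √(2 × 21,996 × 98.1 / 17.4) ≈ 498.02.
Cost at Q* = (D/Q*)S + (Q*/2)H = √(2DSH) ≈ $8,665.55.
Cost at Q = 230: (21,996/230)×98.1 + (230/2)×17.4 = $9,381.77 + $2,001.00 = $11,382.77.
Excess = $11,382.77 − $8,665.55 = $2,717.23.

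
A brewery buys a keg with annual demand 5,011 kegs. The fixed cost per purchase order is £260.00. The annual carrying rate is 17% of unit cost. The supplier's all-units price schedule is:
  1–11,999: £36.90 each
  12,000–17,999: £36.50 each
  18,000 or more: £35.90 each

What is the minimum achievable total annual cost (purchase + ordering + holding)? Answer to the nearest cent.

Holding cost per unit per year at price C is H = 0.17·C.
For each price level, check whether its EOQ is feasible; otherwise the best quantity at that price is the breakpoint.
EOQ at £36.90 = 644.5 (feasible in tier 1): TC = 5,011×£36.90 + (5,011/644.5)×260 + (644.5/2)×0.17×£36.90 = £188,948.88.
EOQ at £36.50 = 648.0 < 12000, so use break Q=12000: TC = 5,011×£36.50 + (5,011/12000.0)×260 + (12000.0/2)×0.17×£36.50 = £220,240.07.
EOQ at £35.90 = 653.4 < 18000, so use break Q=18000: TC = 5,011×£35.90 + (5,011/18000.0)×260 + (18000.0/2)×0.17×£35.90 = £234,894.28.
Lowest total cost among the candidates is at Q = 644.5.

TC* ≈ £188,948.88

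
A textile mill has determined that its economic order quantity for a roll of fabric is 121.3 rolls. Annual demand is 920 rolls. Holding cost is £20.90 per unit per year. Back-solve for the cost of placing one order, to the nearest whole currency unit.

S ≈ £167

The basic EOQ model gives Q* = √(2DS/H); rearrange for the unknown.
From Q* = √(2DS/H): S = Q*²H / (2D) = 121.3² × 20.9 / (2 × 920) = 167.1283.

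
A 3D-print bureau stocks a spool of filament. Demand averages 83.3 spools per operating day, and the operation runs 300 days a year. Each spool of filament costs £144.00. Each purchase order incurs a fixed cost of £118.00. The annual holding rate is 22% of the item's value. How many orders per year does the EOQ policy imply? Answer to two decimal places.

N ≈ 57.92 orders per year

Annual demand D = 83.3 × 300 = 24,990.
Holding cost H = 0.22 × £144.00 = £31.6800 per unit per year.
The optimal lot size = √(2DS/H) = √(2 × 24,990 × 118 / 31.68) ≈ 431.47.
Orders per year = D / Q* = 24,990 / 431.47 ≈ 57.919.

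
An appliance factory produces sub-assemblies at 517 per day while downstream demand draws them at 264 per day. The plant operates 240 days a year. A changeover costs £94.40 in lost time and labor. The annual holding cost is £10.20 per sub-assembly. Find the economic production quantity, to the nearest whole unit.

Annual demand D = 264 × 240 = 63,360.
Production build-up factor (1 − d/p) = 1 − 264/517 = 0.4894.
Q* = √(2DS / (H(1 − d/p))) = √(2 × 63,360 × 94.4 / (10.2 × 0.4894)).
= √(11,962,368 / 4.9915) ≈ 1548.080.

Q* ≈ 1,548 sub-assemblies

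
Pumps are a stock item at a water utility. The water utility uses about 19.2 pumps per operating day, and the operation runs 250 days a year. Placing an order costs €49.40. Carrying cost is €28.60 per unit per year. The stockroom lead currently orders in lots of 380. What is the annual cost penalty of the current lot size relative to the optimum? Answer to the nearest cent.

Extra cost ≈ €2,375.17 per year

Annual demand D = 19.2 × 250 = 4,800.
EOQ = √(2DS/H) = √(2 × 4,800 × 49.4 / 28.6) ≈ 128.77.
Cost at Q* = (D/Q*)S + (Q*/2)H = √(2DSH) ≈ €3,682.83.
Cost at Q = 380: (4,800/380)×49.4 + (380/2)×28.6 = €624.00 + €5,434.00 = €6,058.00.
Excess = €6,058.00 − €3,682.83 = €2,375.17.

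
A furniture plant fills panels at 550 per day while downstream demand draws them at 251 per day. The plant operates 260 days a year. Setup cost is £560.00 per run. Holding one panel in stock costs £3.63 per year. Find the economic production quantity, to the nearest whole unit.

Annual demand D = 251 × 260 = 65,260.
Production build-up factor (1 − d/p) = 1 − 251/550 = 0.5436.
Q* = √(2DS / (H(1 − d/p))) = √(2 × 65,260 × 560 / (3.63 × 0.5436)).
= √(73,091,200 / 1.9734) ≈ 6085.902.

Q* ≈ 6,086 panels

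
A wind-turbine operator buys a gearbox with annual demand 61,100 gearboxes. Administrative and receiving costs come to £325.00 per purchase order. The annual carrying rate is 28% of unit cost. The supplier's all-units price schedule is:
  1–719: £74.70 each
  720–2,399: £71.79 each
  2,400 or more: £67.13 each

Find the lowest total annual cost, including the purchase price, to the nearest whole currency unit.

Holding cost per unit per year at price C is H = 0.28·C.
Evaluate total cost at each tier's feasible EOQ or, if the EOQ is below the tier, at the tier's minimum quantity.
Tier 1 (£74.70): EOQ = 1378.0 exceeds tier's upper bound 719, so this tier is dominated.
EOQ at £71.79 = 1405.6 (feasible in tier 2): TC = 61,100×£71.79 + (61,100/1405.6)×325 + (1405.6/2)×0.28×£71.79 = £4,414,623.54.
EOQ at £67.13 = 1453.6 < 2400, so use break Q=2400: TC = 61,100×£67.13 + (61,100/2400.0)×325 + (2400.0/2)×0.28×£67.13 = £4,132,472.64.
Lowest total cost among the candidates is at Q = 2400.0.

TC* ≈ £4,132,473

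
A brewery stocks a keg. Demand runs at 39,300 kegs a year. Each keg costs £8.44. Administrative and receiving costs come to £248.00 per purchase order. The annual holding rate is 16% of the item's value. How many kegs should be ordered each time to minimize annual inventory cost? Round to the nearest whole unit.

Q* ≈ 3,799 kegs

Holding cost H = 0.16 × £8.44 = £1.3504 per unit per year.
EOQ = √(2DS / H) = √(2 × 39,300 × 248 / 1.3504).
= √(19,492,800 / 1.3504) = √14,434,834.1232 ≈ 3799.320.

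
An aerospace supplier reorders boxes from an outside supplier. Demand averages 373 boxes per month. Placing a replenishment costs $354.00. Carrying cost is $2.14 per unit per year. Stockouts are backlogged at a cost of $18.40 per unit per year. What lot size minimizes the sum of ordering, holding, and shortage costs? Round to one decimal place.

Annual demand D = 373 × 12 = 4,476.
With planned backorders, Q* = √(2DS/H) · √((H+B)/B).
√(2DS/H) = √(2 × 4,476 × 354 / 2.14) = 1216.900.
√((H+B)/B) = √((2.14+18.4)/18.4) = 1.0566.
Q* ≈ 1285.719.

Q* ≈ 1,285.7 boxes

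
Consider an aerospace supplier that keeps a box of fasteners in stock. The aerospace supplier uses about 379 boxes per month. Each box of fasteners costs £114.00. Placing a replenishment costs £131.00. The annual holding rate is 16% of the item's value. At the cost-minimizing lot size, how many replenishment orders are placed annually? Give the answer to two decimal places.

N ≈ 17.79 orders per year

Annual demand D = 379 × 12 = 4,548.
Holding cost H = 0.16 × £114.00 = £18.2400 per unit per year.
EOQ = √(2DS/H) = √(2 × 4,548 × 131 / 18.24) ≈ 255.59.
Orders per year = D / Q* = 4,548 / 255.59 ≈ 17.794.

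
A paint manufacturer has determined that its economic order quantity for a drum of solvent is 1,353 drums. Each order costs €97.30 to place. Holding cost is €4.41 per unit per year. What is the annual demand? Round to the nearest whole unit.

D ≈ 41,485 drums per year

Invert the EOQ relation Q*² = 2DS/H.
From Q* = √(2DS/H): D = Q*²H / (2S) = 1,353² × 4.41 / (2 × 97.3) = 41485.024.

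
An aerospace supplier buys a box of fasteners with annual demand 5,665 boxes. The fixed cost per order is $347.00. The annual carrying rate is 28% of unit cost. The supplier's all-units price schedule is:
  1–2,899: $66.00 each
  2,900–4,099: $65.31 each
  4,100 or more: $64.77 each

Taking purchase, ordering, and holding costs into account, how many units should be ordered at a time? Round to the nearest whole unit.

Q* ≈ 461 boxes

Holding cost per unit per year at price C is H = 0.28·C.
Candidates are each tier's EOQ (if it falls in that tier) and each price-break quantity.
EOQ at $66.00 = 461.2 (feasible in tier 1): TC = 5,665×$66.00 + (5,665/461.2)×347 + (461.2/2)×0.28×$66.00 = $382,413.75.
EOQ at $65.31 = 463.7 < 2900, so use break Q=2900: TC = 5,665×$65.31 + (5,665/2900.0)×347 + (2900.0/2)×0.28×$65.31 = $397,174.86.
EOQ at $64.77 = 465.6 < 4100, so use break Q=4100: TC = 5,665×$64.77 + (5,665/4100.0)×347 + (4100.0/2)×0.28×$64.77 = $404,579.48.
Lowest total cost is $382,413.75 at Q = 461.2.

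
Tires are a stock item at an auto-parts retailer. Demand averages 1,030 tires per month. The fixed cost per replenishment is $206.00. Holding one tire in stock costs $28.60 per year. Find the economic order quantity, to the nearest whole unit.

Q* ≈ 422 tires

Annual demand D = 1,030 × 12 = 12,360.
EOQ = √(2DS / H) = √(2 × 12,360 × 206 / 28.6).
= √(5,092,320 / 28.6) = √178,053.1469 ≈ 421.963.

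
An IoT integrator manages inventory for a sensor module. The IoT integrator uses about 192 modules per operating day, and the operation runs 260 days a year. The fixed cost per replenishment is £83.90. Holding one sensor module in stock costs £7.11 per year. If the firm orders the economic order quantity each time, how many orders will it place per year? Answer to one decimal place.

Annual demand D = 192 × 260 = 49,920.
EOQ = √(2DS/H) = √(2 × 49,920 × 83.9 / 7.11) ≈ 1085.42.
Orders per year = D / Q* = 49,920 / 1085.42 ≈ 45.991.

N ≈ 46.0 orders per year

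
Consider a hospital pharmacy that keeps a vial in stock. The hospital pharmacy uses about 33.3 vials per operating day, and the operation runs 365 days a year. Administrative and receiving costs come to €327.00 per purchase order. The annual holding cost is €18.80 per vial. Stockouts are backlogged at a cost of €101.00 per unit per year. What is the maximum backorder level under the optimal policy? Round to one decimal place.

S* ≈ 111.1 vials

Annual demand D = 33.3 × 365 = 12,154.5.
With planned backorders, Q* = √(2DS/H) · √((H+B)/B).
√(2DS/H) = √(2 × 12,154.5 × 327 / 18.8) = 650.247.
√((H+B)/B) = √((18.8+101)/101) = 1.0891.
Q* ≈ 708.184.
S* = Q* · H/(H+B) = 708.184 × 18.8/119.8 ≈ 111.134.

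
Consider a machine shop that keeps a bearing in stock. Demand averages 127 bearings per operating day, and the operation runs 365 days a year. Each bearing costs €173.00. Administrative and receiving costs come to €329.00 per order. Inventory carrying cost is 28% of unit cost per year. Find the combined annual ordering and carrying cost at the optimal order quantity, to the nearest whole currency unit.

TC* ≈ €38,438

Annual demand D = 127 × 365 = 46,355.
Holding cost H = 0.28 × €173.00 = €48.4400 per unit per year.
EOQ = √(2DS/H) = √(2 × 46,355 × 329 / 48.44) ≈ 793.52.
At Q*, ordering cost (D/Q*)S equals holding cost (Q*/2)H, each = √(DSH/2).
Minimum total = √(2DSH) = √(2 × 46,355 × 329 × 48.44) ≈ 38438.223.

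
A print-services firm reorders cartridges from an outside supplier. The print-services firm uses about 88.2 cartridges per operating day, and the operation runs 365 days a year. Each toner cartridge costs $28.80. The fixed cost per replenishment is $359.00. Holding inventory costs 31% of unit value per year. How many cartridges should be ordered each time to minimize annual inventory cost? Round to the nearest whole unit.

Q* ≈ 1,609 cartridges

Annual demand D = 88.2 × 365 = 32,193.
Holding cost H = 0.31 × $28.80 = $8.9280 per unit per year.
EOQ = √(2DS / H) = √(2 × 32,193 × 359 / 8.928).
= √(23,114,574 / 8.928) = √2,588,997.9839 ≈ 1609.036.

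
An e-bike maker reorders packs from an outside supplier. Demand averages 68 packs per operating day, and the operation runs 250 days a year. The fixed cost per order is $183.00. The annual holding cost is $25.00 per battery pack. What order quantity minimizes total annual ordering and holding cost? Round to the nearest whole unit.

Q* ≈ 499 packs

Annual demand D = 68 × 250 = 17,000.
EOQ = √(2DS / H) = √(2 × 17,000 × 183 / 25).
= √(6,222,000 / 25) = √248,880 ≈ 498.879.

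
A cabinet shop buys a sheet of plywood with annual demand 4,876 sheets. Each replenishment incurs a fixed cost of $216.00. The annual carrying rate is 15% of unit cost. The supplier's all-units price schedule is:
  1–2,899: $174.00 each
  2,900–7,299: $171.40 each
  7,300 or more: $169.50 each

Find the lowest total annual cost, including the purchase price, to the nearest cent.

TC* ≈ $855,838.71

Holding cost per unit per year at price C is H = 0.15·C.
For each price level, check whether its EOQ is feasible; otherwise the best quantity at that price is the breakpoint.
EOQ at $174.00 = 284.1 (feasible in tier 1): TC = 4,876×$174.00 + (4,876/284.1)×216 + (284.1/2)×0.15×$174.00 = $855,838.71.
EOQ at $171.40 = 286.2 < 2900, so use break Q=2900: TC = 4,876×$171.40 + (4,876/2900.0)×216 + (2900.0/2)×0.15×$171.40 = $873,389.08.
EOQ at $169.50 = 287.8 < 7300, so use break Q=7300: TC = 4,876×$169.50 + (4,876/7300.0)×216 + (7300.0/2)×0.15×$169.50 = $919,427.53.
Lowest total cost among the candidates is at Q = 284.1.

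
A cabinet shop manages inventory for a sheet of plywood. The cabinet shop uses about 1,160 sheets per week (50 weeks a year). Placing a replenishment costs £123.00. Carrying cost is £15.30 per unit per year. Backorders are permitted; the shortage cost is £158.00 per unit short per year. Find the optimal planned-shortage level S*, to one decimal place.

S* ≈ 89.3 sheets

Annual demand D = 1,160 × 50 = 58,000.
With planned backorders, Q* = √(2DS/H) · √((H+B)/B).
√(2DS/H) = √(2 × 58,000 × 123 / 15.3) = 965.686.
√((H+B)/B) = √((15.3+158)/158) = 1.0473.
Q* ≈ 1011.362.
S* = Q* · H/(H+B) = 1011.362 × 15.3/173.3 ≈ 89.289.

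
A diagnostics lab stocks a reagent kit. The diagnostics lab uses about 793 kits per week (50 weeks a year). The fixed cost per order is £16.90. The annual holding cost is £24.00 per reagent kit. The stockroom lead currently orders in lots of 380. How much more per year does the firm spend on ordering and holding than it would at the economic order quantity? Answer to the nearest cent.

Annual demand D = 793 × 50 = 39,650.
EOQ = √(2DS/H) = √(2 × 39,650 × 16.9 / 24) ≈ 236.31.
Cost at Q* = (D/Q*)S + (Q*/2)H = √(2DSH) ≈ £5,671.34.
Cost at Q = 380: (39,650/380)×16.9 + (380/2)×24 = £1,763.38 + £4,560.00 = £6,323.38.
Excess = £6,323.38 − £5,671.34 = £652.04.

Extra cost ≈ £652.04 per year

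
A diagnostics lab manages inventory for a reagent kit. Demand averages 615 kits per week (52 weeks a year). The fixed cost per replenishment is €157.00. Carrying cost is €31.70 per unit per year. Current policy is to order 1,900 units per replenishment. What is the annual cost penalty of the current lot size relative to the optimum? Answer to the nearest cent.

Extra cost ≈ €14,915.96 per year

Annual demand D = 615 × 52 = 31,980.
EOQ = √(2DS/H) = √(2 × 31,980 × 157 / 31.7) ≈ 562.83.
Cost at Q* = (D/Q*)S + (Q*/2)H = √(2DSH) ≈ €17,841.60.
Cost at Q = 1,900: (31,980/1,900)×157 + (1,900/2)×31.7 = €2,642.56 + €30,115.00 = €32,757.56.
Excess = €32,757.56 − €17,841.60 = €14,915.96.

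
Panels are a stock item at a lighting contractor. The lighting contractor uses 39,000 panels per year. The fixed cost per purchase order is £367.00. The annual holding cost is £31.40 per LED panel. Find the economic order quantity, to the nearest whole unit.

EOQ = √(2DS / H) = √(2 × 39,000 × 367 / 31.4).
= √(28,626,000 / 31.4) = √911,656.051 ≈ 954.807.

Q* ≈ 955 panels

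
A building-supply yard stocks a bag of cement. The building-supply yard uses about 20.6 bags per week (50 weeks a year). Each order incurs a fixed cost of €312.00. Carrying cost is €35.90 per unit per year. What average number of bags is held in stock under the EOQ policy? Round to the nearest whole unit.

Average inventory ≈ 67 bags

Annual demand D = 20.6 × 50 = 1,030.
The optimal lot size = √(2DS/H) = √(2 × 1,030 × 312 / 35.9) ≈ 133.80.
Average inventory = Q*/2 ≈ 133.80 / 2 = 66.901.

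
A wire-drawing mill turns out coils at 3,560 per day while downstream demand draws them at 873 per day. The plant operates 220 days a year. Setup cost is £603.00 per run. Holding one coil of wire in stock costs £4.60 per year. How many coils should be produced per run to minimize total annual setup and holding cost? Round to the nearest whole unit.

Annual demand D = 873 × 220 = 192,060.
Production build-up factor (1 − d/p) = 1 − 873/3,560 = 0.7548.
Q* = √(2DS / (H(1 − d/p))) = √(2 × 192,060 × 603 / (4.6 × 0.7548)).
= √(231,624,360 / 3.472) ≈ 8167.786.

Q* ≈ 8,168 coils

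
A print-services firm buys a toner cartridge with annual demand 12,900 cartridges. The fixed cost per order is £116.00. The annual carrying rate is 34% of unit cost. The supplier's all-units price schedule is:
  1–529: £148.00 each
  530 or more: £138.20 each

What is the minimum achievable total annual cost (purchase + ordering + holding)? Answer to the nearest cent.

TC* ≈ £1,798,055.22

Holding cost per unit per year at price C is H = 0.34·C.
Candidates are each tier's EOQ (if it falls in that tier) and each price-break quantity.
EOQ at £148.00 = 243.9 (feasible in tier 1): TC = 12,900×£148.00 + (12,900/243.9)×116 + (243.9/2)×0.34×£148.00 = £1,921,471.83.
EOQ at £138.20 = 252.4 < 530, so use break Q=530: TC = 12,900×£138.20 + (12,900/530.0)×116 + (530.0/2)×0.34×£138.20 = £1,798,055.22.
Lowest total cost among the candidates is at Q = 530.0.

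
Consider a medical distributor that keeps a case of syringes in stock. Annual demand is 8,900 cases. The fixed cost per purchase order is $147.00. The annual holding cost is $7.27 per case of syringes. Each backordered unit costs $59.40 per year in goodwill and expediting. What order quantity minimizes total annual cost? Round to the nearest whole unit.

With planned backorders, Q* = √(2DS/H) · √((H+B)/B).
√(2DS/H) = √(2 × 8,900 × 147 / 7.27) = 599.931.
√((H+B)/B) = √((7.27+59.4)/59.4) = 1.0594.
Q* ≈ 635.585.

Q* ≈ 636 cases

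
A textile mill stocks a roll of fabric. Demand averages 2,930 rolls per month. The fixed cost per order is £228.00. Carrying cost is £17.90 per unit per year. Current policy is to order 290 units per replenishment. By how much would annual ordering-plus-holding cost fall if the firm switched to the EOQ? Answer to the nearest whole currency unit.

Extra cost ≈ £13,298 per year

Annual demand D = 2,930 × 12 = 35,160.
EOQ = √(2DS/H) = √(2 × 35,160 × 228 / 17.9) ≈ 946.41.
Cost at Q* = (D/Q*)S + (Q*/2)H = √(2DSH) ≈ £16,940.78.
Cost at Q = 290: (35,160/290)×228 + (290/2)×17.9 = £27,643.03 + £2,595.50 = £30,238.53.
Excess = £30,238.53 − £16,940.78 = £13,297.76.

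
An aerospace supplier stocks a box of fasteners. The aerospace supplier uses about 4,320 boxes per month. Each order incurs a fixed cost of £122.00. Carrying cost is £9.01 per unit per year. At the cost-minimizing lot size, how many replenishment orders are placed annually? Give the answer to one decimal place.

N ≈ 43.8 orders per year

Annual demand D = 4,320 × 12 = 51,840.
Q* = √(2DS/H) = √(2 × 51,840 × 122 / 9.01) ≈ 1184.85.
Orders per year = D / Q* = 51,840 / 1184.85 ≈ 43.752.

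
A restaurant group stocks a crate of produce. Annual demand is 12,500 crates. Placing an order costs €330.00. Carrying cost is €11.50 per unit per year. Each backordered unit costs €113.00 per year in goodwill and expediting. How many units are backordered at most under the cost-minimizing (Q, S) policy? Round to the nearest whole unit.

With planned backorders, Q* = √(2DS/H) · √((H+B)/B).
√(2DS/H) = √(2 × 12,500 × 330 / 11.5) = 846.990.
√((H+B)/B) = √((11.5+113)/113) = 1.0497.
Q* ≈ 889.045.
S* = Q* · H/(H+B) = 889.045 × 11.5/124.5 ≈ 82.121.

S* ≈ 82 crates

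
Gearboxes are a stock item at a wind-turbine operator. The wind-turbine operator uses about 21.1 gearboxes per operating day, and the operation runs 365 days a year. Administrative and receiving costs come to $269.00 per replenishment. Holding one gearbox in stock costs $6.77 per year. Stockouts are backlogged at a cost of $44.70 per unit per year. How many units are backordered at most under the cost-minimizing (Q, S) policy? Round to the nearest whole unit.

S* ≈ 110 gearboxes

Annual demand D = 21.1 × 365 = 7,701.5.
With planned backorders, Q* = √(2DS/H) · √((H+B)/B).
√(2DS/H) = √(2 × 7,701.5 × 269 / 6.77) = 782.320.
√((H+B)/B) = √((6.77+44.7)/44.7) = 1.0731.
Q* ≈ 839.475.
S* = Q* · H/(H+B) = 839.475 × 6.77/51.47 ≈ 110.419.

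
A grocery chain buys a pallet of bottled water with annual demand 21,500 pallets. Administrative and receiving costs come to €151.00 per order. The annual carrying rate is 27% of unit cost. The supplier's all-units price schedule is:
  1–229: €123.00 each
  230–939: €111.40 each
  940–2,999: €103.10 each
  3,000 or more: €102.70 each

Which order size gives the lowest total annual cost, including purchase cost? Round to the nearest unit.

Holding cost per unit per year at price C is H = 0.27·C.
Candidates are each tier's EOQ (if it falls in that tier) and each price-break quantity.
Tier 1 (€123.00): EOQ = 442.2 exceeds tier's upper bound 229, so this tier is dominated.
EOQ at €111.40 = 464.6 (feasible in tier 2): TC = 21,500×€111.40 + (21,500/464.6)×151 + (464.6/2)×0.27×€111.40 = €2,409,074.85.
EOQ at €103.10 = 483.0 < 940, so use break Q=940: TC = 21,500×€103.10 + (21,500/940.0)×151 + (940.0/2)×0.27×€103.10 = €2,233,187.11.
EOQ at €102.70 = 483.9 < 3000, so use break Q=3000: TC = 21,500×€102.70 + (21,500/3000.0)×151 + (3000.0/2)×0.27×€102.70 = €2,250,725.67.
Lowest total cost is €2,233,187.11 at Q = 940.0.

Q* ≈ 940 pallets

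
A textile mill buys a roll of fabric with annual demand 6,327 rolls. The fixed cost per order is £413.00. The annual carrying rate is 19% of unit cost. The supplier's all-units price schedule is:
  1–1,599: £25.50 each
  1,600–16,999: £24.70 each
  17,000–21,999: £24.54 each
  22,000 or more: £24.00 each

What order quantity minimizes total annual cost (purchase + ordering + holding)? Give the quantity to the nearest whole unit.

Holding cost per unit per year at price C is H = 0.19·C.
Evaluate total cost at each tier's feasible EOQ or, if the EOQ is below the tier, at the tier's minimum quantity.
EOQ at £25.50 = 1038.6 (feasible in tier 1): TC = 6,327×£25.50 + (6,327/1038.6)×413 + (1038.6/2)×0.19×£25.50 = £166,370.44.
EOQ at £24.70 = 1055.3 < 1600, so use break Q=1600: TC = 6,327×£24.70 + (6,327/1600.0)×413 + (1600.0/2)×0.19×£24.70 = £161,664.46.
EOQ at £24.54 = 1058.7 < 17000, so use break Q=17000: TC = 6,327×£24.54 + (6,327/17000.0)×413 + (17000.0/2)×0.19×£24.54 = £195,050.39.
EOQ at £24.00 = 1070.5 < 22000, so use break Q=22000: TC = 6,327×£24.00 + (6,327/22000.0)×413 + (22000.0/2)×0.19×£24.00 = £202,126.78.
Lowest total cost is £161,664.46 at Q = 1600.0.

Q* ≈ 1,600 rolls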